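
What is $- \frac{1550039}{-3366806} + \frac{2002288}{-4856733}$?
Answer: $\frac{786810310459}{16351677804798} \approx 0.048118$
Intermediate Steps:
$- \frac{1550039}{-3366806} + \frac{2002288}{-4856733} = \left(-1550039\right) \left(- \frac{1}{3366806}\right) + 2002288 \left(- \frac{1}{4856733}\right) = \frac{1550039}{3366806} - \frac{2002288}{4856733} = \frac{786810310459}{16351677804798}$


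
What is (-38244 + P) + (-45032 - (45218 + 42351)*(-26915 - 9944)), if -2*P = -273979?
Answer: 6455518969/2 ≈ 3.2278e+9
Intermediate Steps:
P = 273979/2 (P = -1/2*(-273979) = 273979/2 ≈ 1.3699e+5)
(-38244 + P) + (-45032 - (45218 + 42351)*(-26915 - 9944)) = (-38244 + 273979/2) + (-45032 - (45218 + 42351)*(-26915 - 9944)) = 197491/2 + (-45032 - 87569*(-36859)) = 197491/2 + (-45032 - 1*(-3227705771)) = 197491/2 + (-45032 + 3227705771) = 197491/2 + 3227660739 = 6455518969/2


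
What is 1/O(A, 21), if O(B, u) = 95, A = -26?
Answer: 1/95 ≈ 0.010526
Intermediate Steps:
1/O(A, 21) = 1/95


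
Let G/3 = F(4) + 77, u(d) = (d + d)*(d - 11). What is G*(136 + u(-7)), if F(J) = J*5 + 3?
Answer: 116400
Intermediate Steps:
F(J) = 3 + 5*J (F(J) = 5*J + 3 = 3 + 5*J)
u(d) = 2*d*(-11 + d) (u(d) = (2*d)*(-11 + d) = 2*d*(-11 + d))
G = 300 (G = 3*((3 + 5*4) + 77) = 3*((3 + 20) + 77) = 3*(23 + 77) = 3*100 = 300)
G*(136 + u(-7)) = 300*(136 + 2*(-7)*(-11 - 7)) = 300*(136 + 2*(-7)*(-18)) = 300*(136 + 252) = 300*388 = 116400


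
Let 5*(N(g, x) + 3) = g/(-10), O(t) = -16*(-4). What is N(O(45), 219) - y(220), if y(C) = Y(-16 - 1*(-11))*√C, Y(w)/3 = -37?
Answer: -107/25 + 222*√55 ≈ 1642.1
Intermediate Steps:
Y(w) = -111 (Y(w) = 3*(-37) = -111)
O(t) = 64
N(g, x) = -3 - g/50 (N(g, x) = -3 + (g/(-10))/5 = -3 + (g*(-⅒))/5 = -3 + (-g/10)/5 = -3 - g/50)
y(C) = -111*√C
N(O(45), 219) - y(220) = (-3 - 1/50*64) - (-111)*√220 = (-3 - 32/25) - (-111)*2*√55 = -107/25 - (-222)*√55 = -107/25 + 222*√55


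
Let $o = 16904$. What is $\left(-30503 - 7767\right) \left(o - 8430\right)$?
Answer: $-324299980$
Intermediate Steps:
$\left(-30503 - 7767\right) \left(o - 8430\right) = \left(-30503 - 7767\right) \left(16904 - 8430\right) = \left(-38270\right) 8474 = -324299980$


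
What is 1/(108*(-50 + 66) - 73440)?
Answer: -1/71712 ≈ -1.3945e-5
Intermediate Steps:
1/(108*(-50 + 66) - 73440) = 1/(108*16 - 73440) = 1/(1728 - 73440) = 1/(-71712) = -1/71712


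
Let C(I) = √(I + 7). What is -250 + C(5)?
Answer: -250 + 2*√3 ≈ -246.54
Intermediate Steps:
C(I) = √(7 + I)
-250 + C(5) = -250 + √(7 + 5) = -250 + √12 = -250 + 2*√3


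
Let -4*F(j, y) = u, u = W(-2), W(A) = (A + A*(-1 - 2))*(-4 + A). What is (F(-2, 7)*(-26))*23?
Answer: -3588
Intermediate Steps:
W(A) = -2*A*(-4 + A) (W(A) = (A + A*(-3))*(-4 + A) = (A - 3*A)*(-4 + A) = (-2*A)*(-4 + A) = -2*A*(-4 + A))
u = -24 (u = 2*(-2)*(4 - 1*(-2)) = 2*(-2)*(4 + 2) = 2*(-2)*6 = -24)
F(j, y) = 6 (F(j, y) = -¼*(-24) = 6)
(F(-2, 7)*(-26))*23 = (6*(-26))*23 = -156*23 = -3588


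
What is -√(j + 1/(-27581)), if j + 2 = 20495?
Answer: -2*√3897315497998/27581 ≈ -143.15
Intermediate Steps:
j = 20493 (j = -2 + 20495 = 20493)
-√(j + 1/(-27581)) = -√(20493 + 1/(-27581)) = -√(20493 - 1/27581) = -√(565217432/27581) = -2*√3897315497998/27581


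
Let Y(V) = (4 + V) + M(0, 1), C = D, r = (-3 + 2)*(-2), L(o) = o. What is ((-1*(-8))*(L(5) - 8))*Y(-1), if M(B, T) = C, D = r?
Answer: -120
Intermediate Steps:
r = 2 (r = -1*(-2) = 2)
D = 2
C = 2
M(B, T) = 2
Y(V) = 6 + V (Y(V) = (4 + V) + 2 = 6 + V)
((-1*(-8))*(L(5) - 8))*Y(-1) = ((-1*(-8))*(5 - 8))*(6 - 1) = (8*(-3))*5 = -24*5 = -120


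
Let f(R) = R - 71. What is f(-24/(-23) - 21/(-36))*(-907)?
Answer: 17366329/276 ≈ 62922.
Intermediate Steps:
f(R) = -71 + R
f(-24/(-23) - 21/(-36))*(-907) = (-71 + (-24/(-23) - 21/(-36)))*(-907) = (-71 + (-24*(-1/23) - 21*(-1/36)))*(-907) = (-71 + (24/23 + 7/12))*(-907) = (-71 + 449/276)*(-907) = -19147/276*(-907) = 17366329/276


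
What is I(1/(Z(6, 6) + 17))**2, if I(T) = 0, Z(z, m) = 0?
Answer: 0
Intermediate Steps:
I(1/(Z(6, 6) + 17))**2 = 0**2 = 0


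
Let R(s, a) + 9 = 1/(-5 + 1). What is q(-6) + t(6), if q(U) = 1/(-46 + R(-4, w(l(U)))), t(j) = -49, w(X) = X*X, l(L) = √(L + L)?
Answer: -10833/221 ≈ -49.018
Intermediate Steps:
l(L) = √2*√L (l(L) = √(2*L) = √2*√L)
w(X) = X²
R(s, a) = -37/4 (R(s, a) = -9 + 1/(-5 + 1) = -9 + 1/(-4) = -9 - ¼ = -37/4)
q(U) = -4/221 (q(U) = 1/(-46 - 37/4) = 1/(-221/4) = -4/221)
q(-6) + t(6) = -4/221 - 49 = -10833/221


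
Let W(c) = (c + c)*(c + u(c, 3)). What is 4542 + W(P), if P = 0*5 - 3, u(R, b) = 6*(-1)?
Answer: 4596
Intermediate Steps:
u(R, b) = -6
P = -3 (P = 0 - 3 = -3)
W(c) = 2*c*(-6 + c) (W(c) = (c + c)*(c - 6) = (2*c)*(-6 + c) = 2*c*(-6 + c))
4542 + W(P) = 4542 + 2*(-3)*(-6 - 3) = 4542 + 2*(-3)*(-9) = 4542 + 54 = 4596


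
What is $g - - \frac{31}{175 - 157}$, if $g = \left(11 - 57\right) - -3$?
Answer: $- \frac{743}{18} \approx -41.278$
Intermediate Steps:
$g = -43$ ($g = \left(11 - 57\right) + 3 = -46 + 3 = -43$)
$g - - \frac{31}{175 - 157} = -43 - - \frac{31}{175 - 157} = -43 - - \frac{31}{18} = -43 + \frac{31}{18} = - \frac{743}{18}$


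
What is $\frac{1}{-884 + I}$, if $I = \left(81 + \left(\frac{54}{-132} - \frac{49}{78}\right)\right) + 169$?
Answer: $- \frac{429}{272431} \approx -0.0015747$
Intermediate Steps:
$I = \frac{106805}{429}$ ($I = \left(81 + \left(54 \left(- \frac{1}{132}\right) - \frac{49}{78}\right)\right) + 169 = \left(81 - \frac{445}{429}\right) + 169 = \frac{34304}{429} + 169 = \frac{106805}{429} \approx 248.96$)
$\frac{1}{-884 + I} = \frac{1}{-884 + \frac{106805}{429}} = \frac{1}{- \frac{272431}{429}} = - \frac{429}{272431}$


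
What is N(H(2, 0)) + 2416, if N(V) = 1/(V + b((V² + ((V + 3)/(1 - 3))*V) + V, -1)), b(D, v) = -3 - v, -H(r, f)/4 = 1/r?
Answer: 9663/4 ≈ 2415.8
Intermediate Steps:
H(r, f) = -4/r
N(V) = 1/(-2 + V) (N(V) = 1/(V + (-3 - 1*(-1))) = 1/(V + (-3 + 1)) = 1/(V - 2) = 1/(-2 + V))
N(H(2, 0)) + 2416 = 1/(-2 - 4/2) + 2416 = 1/(-2 - 4*½) + 2416 = 1/(-2 - 2) + 2416 = 1/(-4) + 2416 = -¼ + 2416 = 9663/4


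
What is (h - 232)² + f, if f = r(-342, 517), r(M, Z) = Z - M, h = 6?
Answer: 51935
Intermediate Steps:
f = 859 (f = 517 - 1*(-342) = 517 + 342 = 859)
(h - 232)² + f = (6 - 232)² + 859 = (-226)² + 859 = 51076 + 859 = 51935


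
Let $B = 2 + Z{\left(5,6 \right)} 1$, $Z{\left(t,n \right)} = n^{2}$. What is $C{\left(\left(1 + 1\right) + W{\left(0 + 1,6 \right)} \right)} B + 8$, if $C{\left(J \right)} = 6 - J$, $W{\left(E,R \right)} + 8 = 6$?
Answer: $236$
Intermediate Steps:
$W{\left(E,R \right)} = -2$ ($W{\left(E,R \right)} = -8 + 6 = -2$)
$B = 38$ ($B = 2 + 6^{2} \cdot 1 = 2 + 36 \cdot 1 = 2 + 36 = 38$)
$C{\left(\left(1 + 1\right) + W{\left(0 + 1,6 \right)} \right)} B + 8 = \left(6 - \left(\left(1 + 1\right) - 2\right)\right) 38 + 8 = \left(6 - \left(2 - 2\right)\right) 38 + 8 = \left(6 - 0\right) 38 + 8 = \left(6 + 0\right) 38 + 8 = 6 \cdot 38 + 8 = 228 + 8 = 236$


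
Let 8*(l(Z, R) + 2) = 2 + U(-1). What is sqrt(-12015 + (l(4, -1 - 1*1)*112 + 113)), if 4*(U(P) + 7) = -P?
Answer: I*sqrt(48770)/2 ≈ 110.42*I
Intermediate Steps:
U(P) = -7 - P/4 (U(P) = -7 + (-P)/4 = -7 - P/4)
l(Z, R) = -83/32 (l(Z, R) = -2 + (2 + (-7 - 1/4*(-1)))/8 = -2 + (2 + (-7 + 1/4))/8 = -2 + (2 - 27/4)/8 = -2 + (1/8)*(-19/4) = -2 - 19/32 = -83/32)
sqrt(-12015 + (l(4, -1 - 1*1)*112 + 113)) = sqrt(-12015 + (-83/32*112 + 113)) = sqrt(-12015 + (-581/2 + 113)) = sqrt(-12015 - 355/2) = sqrt(-24385/2) = I*sqrt(48770)/2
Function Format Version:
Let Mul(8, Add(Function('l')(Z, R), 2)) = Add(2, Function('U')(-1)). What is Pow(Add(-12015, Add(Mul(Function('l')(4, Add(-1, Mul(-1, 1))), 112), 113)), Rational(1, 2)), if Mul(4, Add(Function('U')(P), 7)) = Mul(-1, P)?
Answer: Mul(Rational(1, 2), I, Pow(48770, Rational(1, 2))) ≈ Mul(110.42, I)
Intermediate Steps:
Function('U')(P) = Add(-7, Mul(Rational(-1, 4), P)) (Function('U')(P) = Add(-7, Mul(Rational(1, 4), Mul(-1, P))) = Add(-7, Mul(Rational(-1, 4), P)))
Function('l')(Z, R) = Rational(-83, 32) (Function('l')(Z, R) = Add(-2, Mul(Rational(1, 8), Add(2, Add(-7, Mul(Rational(-1, 4), -1))))) = Add(-2, Mul(Rational(1, 8), Add(2, Add(-7, Rational(1, 4))))) = Add(-2, Mul(Rational(1, 8), Add(2, Rational(-27, 4)))) = Add(-2, Mul(Rational(1, 8), Rational(-19, 4))) = Add(-2, Rational(-19, 32)) = Rational(-83, 32))
Pow(Add(-12015, Add(Mul(Function('l')(4, Add(-1, Mul(-1, 1))), 112), 113)), Rational(1, 2)) = Pow(Add(-12015, Add(Mul(Rational(-83, 32), 112), 113)), Rational(1, 2)) = Pow(Add(-12015, Add(Rational(-581, 2), 113)), Rational(1, 2)) = Pow(Add(-12015, Rational(-355, 2)), Rational(1, 2)) = Pow(Rational(-24385, 2), Rational(1, 2)) = Mul(Rational(1, 2), I, Pow(48770, Rational(1, 2)))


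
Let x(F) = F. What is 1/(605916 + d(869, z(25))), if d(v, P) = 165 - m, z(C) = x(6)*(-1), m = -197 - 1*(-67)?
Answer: 1/606211 ≈ 1.6496e-6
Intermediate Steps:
m = -130 (m = -197 + 67 = -130)
z(C) = -6 (z(C) = 6*(-1) = -6)
d(v, P) = 295 (d(v, P) = 165 - 1*(-130) = 165 + 130 = 295)
1/(605916 + d(869, z(25))) = 1/(605916 + 295) = 1/606211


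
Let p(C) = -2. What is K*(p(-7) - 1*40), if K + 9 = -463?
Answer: 19824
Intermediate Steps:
K = -472 (K = -9 - 463 = -472)
K*(p(-7) - 1*40) = -472*(-2 - 1*40) = -472*(-2 - 40) = -472*(-42) = 19824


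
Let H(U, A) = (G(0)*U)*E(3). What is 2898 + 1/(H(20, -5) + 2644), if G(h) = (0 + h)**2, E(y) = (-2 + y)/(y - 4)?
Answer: 7662313/2644 ≈ 2898.0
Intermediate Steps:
E(y) = (-2 + y)/(-4 + y)
G(h) = h**2
H(U, A) = 0 (H(U, A) = (0**2*U)*((-2 + 3)/(-4 + 3)) = (0*U)*(1/(-1)) = 0*(-1*1) = 0*(-1) = 0)
2898 + 1/(H(20, -5) + 2644) = 2898 + 1/(0 + 2644) = 2898 + 1/2644 = 7662313/2644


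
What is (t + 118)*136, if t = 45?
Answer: 22168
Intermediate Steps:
(t + 118)*136 = (45 + 118)*136 = 163*136 = 22168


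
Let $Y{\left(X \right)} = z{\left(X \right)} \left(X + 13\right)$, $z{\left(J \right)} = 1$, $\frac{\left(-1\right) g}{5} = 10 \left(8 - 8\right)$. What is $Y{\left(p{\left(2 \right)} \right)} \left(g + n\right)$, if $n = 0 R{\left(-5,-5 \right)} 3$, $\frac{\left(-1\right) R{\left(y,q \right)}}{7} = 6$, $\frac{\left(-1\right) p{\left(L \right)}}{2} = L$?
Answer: $0$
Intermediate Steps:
$p{\left(L \right)} = - 2 L$
$R{\left(y,q \right)} = -42$ ($R{\left(y,q \right)} = \left(-7\right) 6 = -42$)
$g = 0$ ($g = - 5 \cdot 10 \left(8 - 8\right) = - 5 \cdot 10 \cdot 0 = \left(-5\right) 0 = 0$)
$n = 0$ ($n = 0 \left(-42\right) 3 = 0 \cdot 3 = 0$)
$Y{\left(X \right)} = 13 + X$ ($Y{\left(X \right)} = 1 \left(X + 13\right) = 1 \left(13 + X\right) = 13 + X$)
$Y{\left(p{\left(2 \right)} \right)} \left(g + n\right) = \left(13 - 4\right) \left(0 + 0\right) = \left(13 - 4\right) 0 = 9 \cdot 0 = 0$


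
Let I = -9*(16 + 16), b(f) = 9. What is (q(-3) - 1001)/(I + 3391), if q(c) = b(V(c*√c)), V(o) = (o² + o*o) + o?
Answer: -992/3103 ≈ -0.31969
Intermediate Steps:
V(o) = o + 2*o² (V(o) = (o² + o²) + o = 2*o² + o = o + 2*o²)
I = -288 (I = -9*32 = -288)
q(c) = 9
(q(-3) - 1001)/(I + 3391) = (9 - 1001)/(-288 + 3391) = -992/3103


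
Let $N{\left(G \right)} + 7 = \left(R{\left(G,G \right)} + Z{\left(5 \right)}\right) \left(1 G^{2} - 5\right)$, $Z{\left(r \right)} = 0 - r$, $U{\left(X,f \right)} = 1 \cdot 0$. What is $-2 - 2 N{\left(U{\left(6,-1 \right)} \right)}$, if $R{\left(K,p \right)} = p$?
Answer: $-38$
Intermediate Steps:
$U{\left(X,f \right)} = 0$
$Z{\left(r \right)} = - r$
$N{\left(G \right)} = -7 + \left(-5 + G\right) \left(-5 + G^{2}\right)$ ($N{\left(G \right)} = -7 + \left(G - 5\right) \left(1 G^{2} - 5\right) = -7 + \left(G - 5\right) \left(G^{2} - 5\right) = -7 + \left(-5 + G\right) \left(-5 + G^{2}\right)$)
$-2 - 2 N{\left(U{\left(6,-1 \right)} \right)} = -2 - 2 \left(18 + 0^{3} - 0 - 5 \cdot 0^{2}\right) = -2 - 2 \left(18 + 0 + 0 - 0\right) = -2 - 2 \left(18 + 0 + 0 + 0\right) = -2 - 36 = -38$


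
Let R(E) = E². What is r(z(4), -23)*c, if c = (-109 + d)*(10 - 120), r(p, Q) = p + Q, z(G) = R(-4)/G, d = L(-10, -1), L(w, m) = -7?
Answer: -242440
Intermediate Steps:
d = -7
z(G) = 16/G (z(G) = (-4)²/G = 16/G)
r(p, Q) = Q + p
c = 12760 (c = (-109 - 7)*(10 - 120) = -116*(-110) = 12760)
r(z(4), -23)*c = (-23 + 16/4)*12760 = (-23 + 16*(¼))*12760 = (-23 + 4)*12760 = -19*12760 = -242440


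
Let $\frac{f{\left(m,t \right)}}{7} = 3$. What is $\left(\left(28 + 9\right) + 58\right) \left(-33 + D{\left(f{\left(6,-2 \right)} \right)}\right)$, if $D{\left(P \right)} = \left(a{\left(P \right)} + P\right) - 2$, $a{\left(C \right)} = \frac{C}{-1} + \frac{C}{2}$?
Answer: $- \frac{4655}{2} \approx -2327.5$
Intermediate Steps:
$f{\left(m,t \right)} = 21$ ($f{\left(m,t \right)} = 7 \cdot 3 = 21$)
$a{\left(C \right)} = - \frac{C}{2}$ ($a{\left(C \right)} = C \left(-1\right) + C \frac{1}{2} = - C + \frac{C}{2} = - \frac{C}{2}$)
$D{\left(P \right)} = -2 + \frac{P}{2}$ ($D{\left(P \right)} = \left(- \frac{P}{2} + P\right) - 2 = \frac{P}{2} - 2 = -2 + \frac{P}{2}$)
$\left(\left(28 + 9\right) + 58\right) \left(-33 + D{\left(f{\left(6,-2 \right)} \right)}\right) = \left(\left(28 + 9\right) + 58\right) \left(-33 + \left(-2 + \frac{1}{2} \cdot 21\right)\right) = \left(37 + 58\right) \left(-33 + \left(-2 + \frac{21}{2}\right)\right) = 95 \left(-33 + \frac{17}{2}\right) = 95 \left(- \frac{49}{2}\right) = - \frac{4655}{2}$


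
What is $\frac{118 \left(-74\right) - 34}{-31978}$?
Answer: $\frac{4383}{15989} \approx 0.27413$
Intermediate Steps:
$\frac{118 \left(-74\right) - 34}{-31978} = \left(-8732 - 34\right) \left(- \frac{1}{31978}\right) = \left(-8766\right) \left(- \frac{1}{31978}\right) = \frac{4383}{15989}$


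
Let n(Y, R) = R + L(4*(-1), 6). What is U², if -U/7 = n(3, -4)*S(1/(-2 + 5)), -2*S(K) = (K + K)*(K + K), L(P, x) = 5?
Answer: 196/81 ≈ 2.4198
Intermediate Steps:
S(K) = -2*K² (S(K) = -(K + K)*(K + K)/2 = -2*K*2*K/2 = -2*K²)
n(Y, R) = 5 + R (n(Y, R) = R + 5 = 5 + R)
U = 14/9 (U = -7*(5 - 4)*(-2/(-2 + 5)²) = -7*(-2*(1/3)²) = -7*(-2*(⅓)²) = -7*(-2*⅑) = -7*(-2)/9 = -7*(-2/9) = 14/9 ≈ 1.5556)
U² = (14/9)² = 196/81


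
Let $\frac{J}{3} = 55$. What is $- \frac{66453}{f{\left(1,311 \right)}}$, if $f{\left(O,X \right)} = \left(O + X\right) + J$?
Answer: $- \frac{22151}{159} \approx -139.31$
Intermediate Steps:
$J = 165$ ($J = 3 \cdot 55 = 165$)
$f{\left(O,X \right)} = 165 + O + X$ ($f{\left(O,X \right)} = \left(O + X\right) + 165 = 165 + O + X$)
$- \frac{66453}{f{\left(1,311 \right)}} = - \frac{66453}{165 + 1 + 311} = - \frac{66453}{477} = \left(-66453\right) \frac{1}{477} = - \frac{22151}{159}$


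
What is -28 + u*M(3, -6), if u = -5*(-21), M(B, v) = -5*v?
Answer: 3122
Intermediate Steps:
u = 105
-28 + u*M(3, -6) = -28 + 105*(-5*(-6)) = -28 + 105*30 = -28 + 3150 = 3122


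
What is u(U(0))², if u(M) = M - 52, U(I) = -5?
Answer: 3249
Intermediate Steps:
u(M) = -52 + M
u(U(0))² = (-52 - 5)² = (-57)² = 3249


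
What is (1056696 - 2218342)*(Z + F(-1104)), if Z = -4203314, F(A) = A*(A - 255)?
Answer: 3139903581788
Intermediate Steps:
F(A) = A*(-255 + A)
(1056696 - 2218342)*(Z + F(-1104)) = (1056696 - 2218342)*(-4203314 - 1104*(-255 - 1104)) = -1161646*(-4203314 - 1104*(-1359)) = -1161646*(-4203314 + 1500336) = -1161646*(-2702978) = 3139903581788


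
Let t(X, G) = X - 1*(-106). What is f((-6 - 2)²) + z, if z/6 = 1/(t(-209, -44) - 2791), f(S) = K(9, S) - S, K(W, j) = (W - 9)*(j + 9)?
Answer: -92611/1447 ≈ -64.002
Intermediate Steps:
K(W, j) = (-9 + W)*(9 + j)
f(S) = -S (f(S) = (-81 - 9*S + 9*9 + 9*S) - S = (-81 - 9*S + 81 + 9*S) - S = 0 - S = -S)
t(X, G) = 106 + X (t(X, G) = X + 106 = 106 + X)
z = -3/1447 (z = 6/((106 - 209) - 2791) = 6/(-103 - 2791) = 6/(-2894) = 6*(-1/2894) = -3/1447 ≈ -0.0020733)
f((-6 - 2)²) + z = -(-6 - 2)² - 3/1447 = -1*(-8)² - 3/1447 = -1*64 - 3/1447 = -64 - 3/1447 = -92611/1447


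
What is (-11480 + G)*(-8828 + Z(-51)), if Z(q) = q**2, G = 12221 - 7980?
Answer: 45077253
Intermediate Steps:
G = 4241
(-11480 + G)*(-8828 + Z(-51)) = (-11480 + 4241)*(-8828 + (-51)**2) = -7239*(-8828 + 2601) = -7239*(-6227) = 45077253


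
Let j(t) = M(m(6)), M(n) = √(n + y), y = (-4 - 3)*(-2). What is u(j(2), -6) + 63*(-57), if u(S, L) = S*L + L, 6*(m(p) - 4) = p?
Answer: -3597 - 6*√19 ≈ -3623.2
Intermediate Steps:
y = 14 (y = -7*(-2) = 14)
m(p) = 4 + p/6
M(n) = √(14 + n) (M(n) = √(n + 14) = √(14 + n))
j(t) = √19 (j(t) = √(14 + (4 + (⅙)*6)) = √(14 + (4 + 1)) = √(14 + 5) = √19)
u(S, L) = L + L*S (u(S, L) = L*S + L = L + L*S)
u(j(2), -6) + 63*(-57) = -6*(1 + √19) + 63*(-57) = (-6 - 6*√19) - 3591 = -3597 - 6*√19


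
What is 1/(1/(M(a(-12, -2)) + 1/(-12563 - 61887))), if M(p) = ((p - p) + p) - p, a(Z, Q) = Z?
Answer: -1/74450 ≈ -1.3432e-5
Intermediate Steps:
M(p) = 0 (M(p) = (0 + p) - p = p - p = 0)
1/(1/(M(a(-12, -2)) + 1/(-12563 - 61887))) = 1/(1/(0 + 1/(-12563 - 61887))) = 1/(1/(0 + 1/(-74450))) = 1/(1/(0 - 1/74450)) = 1/(1/(-1/74450)) = 1/(-74450) = -1/74450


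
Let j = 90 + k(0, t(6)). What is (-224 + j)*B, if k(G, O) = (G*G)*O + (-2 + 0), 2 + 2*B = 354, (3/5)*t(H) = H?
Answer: -23936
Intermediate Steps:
t(H) = 5*H/3
B = 176 (B = -1 + (½)*354 = -1 + 177 = 176)
k(G, O) = -2 + O*G² (k(G, O) = G²*O - 2 = O*G² - 2 = -2 + O*G²)
j = 88 (j = 90 + (-2 + ((5/3)*6)*0²) = 90 + (-2 + 10*0) = 90 + (-2 + 0) = 90 - 2 = 88)
(-224 + j)*B = (-224 + 88)*176 = -136*176 = -23936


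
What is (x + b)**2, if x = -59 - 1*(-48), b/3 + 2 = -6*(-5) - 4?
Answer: 3721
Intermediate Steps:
b = 72 (b = -6 + 3*(-6*(-5) - 4) = -6 + 3*(30 - 4) = -6 + 3*26 = -6 + 78 = 72)
x = -11 (x = -59 + 48 = -11)
(x + b)**2 = (-11 + 72)**2 = 61**2 = 3721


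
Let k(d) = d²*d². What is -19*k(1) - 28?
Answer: -47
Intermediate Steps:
k(d) = d⁴
-19*k(1) - 28 = -19*1⁴ - 28 = -19*1 - 28 = -19 - 28 = -47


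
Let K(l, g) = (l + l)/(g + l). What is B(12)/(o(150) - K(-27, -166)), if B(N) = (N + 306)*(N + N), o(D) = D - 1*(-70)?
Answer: 736488/21203 ≈ 34.735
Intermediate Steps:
o(D) = 70 + D (o(D) = D + 70 = 70 + D)
K(l, g) = 2*l/(g + l) (K(l, g) = (2*l)/(g + l) = 2*l/(g + l))
B(N) = 2*N*(306 + N) (B(N) = (306 + N)*(2*N) = 2*N*(306 + N))
B(12)/(o(150) - K(-27, -166)) = (2*12*(306 + 12))/((70 + 150) - 2*(-27)/(-166 - 27)) = (2*12*318)/(220 - 2*(-27)/(-193)) = 7632/(220 - 2*(-27)*(-1)/193) = 7632/(220 - 1*54/193) = 7632/(220 - 54/193) = 7632/(42406/193) = 7632*(193/42406) = 736488/21203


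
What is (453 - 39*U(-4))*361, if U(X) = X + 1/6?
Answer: 435005/2 ≈ 2.1750e+5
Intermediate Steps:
U(X) = ⅙ + X (U(X) = X + ⅙ = ⅙ + X)
(453 - 39*U(-4))*361 = (453 - 39*(⅙ - 4))*361 = (453 - 39*(-23/6))*361 = (453 + 299/2)*361 = (1205/2)*361 = 435005/2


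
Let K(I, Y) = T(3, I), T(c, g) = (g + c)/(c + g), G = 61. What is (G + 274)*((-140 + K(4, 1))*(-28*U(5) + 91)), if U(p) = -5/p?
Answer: -5541235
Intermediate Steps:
T(c, g) = 1 (T(c, g) = (c + g)/(c + g) = 1)
K(I, Y) = 1
(G + 274)*((-140 + K(4, 1))*(-28*U(5) + 91)) = (61 + 274)*((-140 + 1)*(-(-140)/5 + 91)) = 335*(-139*(-(-140)/5 + 91)) = 335*(-139*(-28*(-1) + 91)) = 335*(-139*(28 + 91)) = 335*(-139*119) = 335*(-16541) = -5541235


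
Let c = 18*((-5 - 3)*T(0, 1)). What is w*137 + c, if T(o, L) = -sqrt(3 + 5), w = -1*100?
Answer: -13700 + 288*sqrt(2) ≈ -13293.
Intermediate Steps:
w = -100
T(o, L) = -2*sqrt(2) (T(o, L) = -sqrt(8) = -2*sqrt(2))
c = 288*sqrt(2) (c = 18*((-5 - 3)*(-2*sqrt(2))) = 18*(-(-16)*sqrt(2)) = 18*(16*sqrt(2)) = 288*sqrt(2) ≈ 407.29)
w*137 + c = -100*137 + 288*sqrt(2) = -13700 + 288*sqrt(2)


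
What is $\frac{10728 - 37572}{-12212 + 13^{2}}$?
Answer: $\frac{26844}{12043} \approx 2.229$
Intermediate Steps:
$\frac{10728 - 37572}{-12212 + 13^{2}} = - \frac{26844}{-12212 + 169} = - \frac{26844}{-12043} = \left(-26844\right) \left(- \frac{1}{12043}\right) = \frac{26844}{12043}$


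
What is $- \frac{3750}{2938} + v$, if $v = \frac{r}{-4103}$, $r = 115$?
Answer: $- \frac{7862060}{6027307} \approx -1.3044$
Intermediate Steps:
$v = - \frac{115}{4103}$ ($v = \frac{115}{-4103} = 115 \left(- \frac{1}{4103}\right) = - \frac{115}{4103} \approx -0.028028$)
$- \frac{3750}{2938} + v = - \frac{3750}{2938} - \frac{115}{4103} = \left(-3750\right) \frac{1}{2938} - \frac{115}{4103} = - \frac{1875}{1469} - \frac{115}{4103} = - \frac{7862060}{6027307}$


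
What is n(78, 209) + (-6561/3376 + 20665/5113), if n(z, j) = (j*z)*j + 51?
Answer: 58812843026119/17261488 ≈ 3.4072e+6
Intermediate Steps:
n(z, j) = 51 + z*j² (n(z, j) = z*j² + 51 = 51 + z*j²)
n(78, 209) + (-6561/3376 + 20665/5113) = (51 + 78*209²) + (-6561/3376 + 20665/5113) = (51 + 78*43681) + (-6561*1/3376 + 20665*(1/5113)) = (51 + 3407118) + (-6561/3376 + 20665/5113) = 3407169 + 36218647/17261488 = 58812843026119/17261488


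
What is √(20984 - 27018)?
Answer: I*√6034 ≈ 77.679*I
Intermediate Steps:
√(20984 - 27018) = √(-6034) = I*√6034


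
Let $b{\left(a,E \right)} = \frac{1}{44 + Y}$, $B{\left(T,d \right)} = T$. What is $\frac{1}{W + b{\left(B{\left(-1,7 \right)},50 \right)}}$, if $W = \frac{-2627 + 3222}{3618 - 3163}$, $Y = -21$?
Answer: $\frac{299}{404} \approx 0.7401$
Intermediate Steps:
$b{\left(a,E \right)} = \frac{1}{23}$ ($b{\left(a,E \right)} = \frac{1}{44 - 21} = \frac{1}{23}$)
$W = \frac{17}{13}$ ($W = \frac{595}{455} = 595 \cdot \frac{1}{455} = \frac{17}{13} \approx 1.3077$)
$\frac{1}{W + b{\left(B{\left(-1,7 \right)},50 \right)}} = \frac{1}{\frac{17}{13} + \frac{1}{23}} = \frac{1}{\frac{404}{299}} = \frac{299}{404}$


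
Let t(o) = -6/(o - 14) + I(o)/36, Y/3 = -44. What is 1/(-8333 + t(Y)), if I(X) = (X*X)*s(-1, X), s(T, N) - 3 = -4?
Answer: -73/643638 ≈ -0.00011342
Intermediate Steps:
Y = -132 (Y = 3*(-44) = -132)
s(T, N) = -1 (s(T, N) = 3 - 4 = -1)
I(X) = -X**2 (I(X) = (X*X)*(-1) = X**2*(-1) = -X**2)
t(o) = -6/(-14 + o) - o**2/36 (t(o) = -6/(o - 14) - o**2/36 = -6/(-14 + o) - o**2*(1/36) = -6/(-14 + o) - o**2/36)
1/(-8333 + t(Y)) = 1/(-8333 + (-216 - 1*(-132)**3 + 14*(-132)**2)/(36*(-14 - 132))) = 1/(-8333 + (1/36)*(-216 - 1*(-2299968) + 14*17424)/(-146)) = 1/(-8333 + (1/36)*(-1/146)*(-216 + 2299968 + 243936)) = 1/(-8333 + (1/36)*(-1/146)*2543688) = 1/(-8333 - 35329/73) = 1/(-643638/73) = -73/643638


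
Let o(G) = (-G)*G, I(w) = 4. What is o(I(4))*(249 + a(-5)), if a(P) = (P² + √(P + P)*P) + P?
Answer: -4304 + 80*I*√10 ≈ -4304.0 + 252.98*I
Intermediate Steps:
o(G) = -G²
a(P) = P + P² + √2*P^(3/2) (a(P) = (P² + √(2*P)*P) + P = (P² + (√2*√P)*P) + P = (P² + √2*P^(3/2)) + P = P + P² + √2*P^(3/2))
o(I(4))*(249 + a(-5)) = (-1*4²)*(249 + (-5 + (-5)² + √2*(-5)^(3/2))) = (-1*16)*(249 + (-5 + 25 + √2*(-5*I*√5))) = -16*(249 + (-5 + 25 - 5*I*√10)) = -16*(249 + (20 - 5*I*√10)) = -16*(269 - 5*I*√10) = -4304 + 80*I*√10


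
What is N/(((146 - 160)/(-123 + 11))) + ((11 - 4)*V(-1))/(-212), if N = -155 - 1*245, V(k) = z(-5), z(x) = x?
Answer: -678365/212 ≈ -3199.8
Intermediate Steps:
V(k) = -5
N = -400 (N = -155 - 245 = -400)
N/(((146 - 160)/(-123 + 11))) + ((11 - 4)*V(-1))/(-212) = -400*(-123 + 11)/(146 - 160) + ((11 - 4)*(-5))/(-212) = -400/((-14/(-112))) + (7*(-5))*(-1/212) = -400/((-14*(-1/112))) - 35*(-1/212) = -400/⅛ + 35/212 = -400*8 + 35/212 = -3200 + 35/212 = -678365/212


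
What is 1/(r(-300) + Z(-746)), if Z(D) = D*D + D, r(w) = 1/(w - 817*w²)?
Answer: 73530300/40865934830999 ≈ 1.7993e-6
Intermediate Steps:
Z(D) = D + D² (Z(D) = D² + D = D + D²)
1/(r(-300) + Z(-746)) = 1/(-1/(-300*(-1 + 817*(-300))) - 746*(1 - 746)) = 1/(-1*(-1/300)/(-1 - 245100) - 746*(-745)) = 1/(-1*(-1/300)/(-245101) + 555770) = 1/(-1*(-1/300)*(-1/245101) + 555770) = 1/(-1/73530300 + 555770) = 1/(40865934830999/73530300) = 73530300/40865934830999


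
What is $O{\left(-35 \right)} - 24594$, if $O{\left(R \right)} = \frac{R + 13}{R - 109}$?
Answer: $- \frac{1770757}{72} \approx -24594.0$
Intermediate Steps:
$O{\left(R \right)} = \frac{13 + R}{-109 + R}$
$O{\left(-35 \right)} - 24594 = \frac{13 - 35}{-109 - 35} - 24594 = \frac{1}{-144} \left(-22\right) - 24594 = \left(- \frac{1}{144}\right) \left(-22\right) - 24594 = \frac{11}{72} - 24594 = - \frac{1770757}{72}$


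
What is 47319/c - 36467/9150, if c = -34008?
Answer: -278856431/51862200 ≈ -5.3769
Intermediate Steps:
47319/c - 36467/9150 = 47319/(-34008) - 36467/9150 = 47319*(-1/34008) - 36467*1/9150 = -15773/11336 - 36467/9150 = -278856431/51862200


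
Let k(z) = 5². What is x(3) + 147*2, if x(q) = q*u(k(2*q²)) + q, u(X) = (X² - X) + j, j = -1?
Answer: 2094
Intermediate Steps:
k(z) = 25
u(X) = -1 + X² - X (u(X) = (X² - X) - 1 = -1 + X² - X)
x(q) = 600*q (x(q) = q*(-1 + 25² - 1*25) + q = q*(-1 + 625 - 25) + q = q*599 + q = 599*q + q = 600*q)
x(3) + 147*2 = 600*3 + 147*2 = 1800 + 294 = 2094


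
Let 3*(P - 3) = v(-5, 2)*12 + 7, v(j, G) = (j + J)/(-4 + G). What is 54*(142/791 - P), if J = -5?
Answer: -1074420/791 ≈ -1358.3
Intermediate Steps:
v(j, G) = (-5 + j)/(-4 + G) (v(j, G) = (j - 5)/(-4 + G) = (-5 + j)/(-4 + G))
P = 76/3 (P = 3 + (((-5 - 5)/(-4 + 2))*12 + 7)/3 = 3 + ((-10/(-2))*12 + 7)/3 = 3 + (-1/2*(-10)*12 + 7)/3 = 3 + (5*12 + 7)/3 = 3 + (60 + 7)/3 = 3 + (1/3)*67 = 3 + 67/3 = 76/3 ≈ 25.333)
54*(142/791 - P) = 54*(142/791 - 1*76/3) = 54*(142*(1/791) - 76/3) = 54*(142/791 - 76/3) = 54*(-59690/2373) = -1074420/791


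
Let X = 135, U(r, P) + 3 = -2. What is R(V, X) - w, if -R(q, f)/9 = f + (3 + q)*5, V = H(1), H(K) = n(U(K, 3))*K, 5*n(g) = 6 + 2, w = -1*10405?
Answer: 8983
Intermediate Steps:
U(r, P) = -5 (U(r, P) = -3 - 2 = -5)
w = -10405
n(g) = 8/5 (n(g) = (6 + 2)/5 = (⅕)*8 = 8/5)
H(K) = 8*K/5
V = 8/5 (V = (8/5)*1 = 8/5 ≈ 1.6000)
R(q, f) = -135 - 45*q - 9*f (R(q, f) = -9*(f + (3 + q)*5) = -9*(f + (15 + 5*q)) = -9*(15 + f + 5*q) = -135 - 45*q - 9*f)
R(V, X) - w = (-135 - 45*8/5 - 9*135) - 1*(-10405) = (-135 - 72 - 1215) + 10405 = -1422 + 10405 = 8983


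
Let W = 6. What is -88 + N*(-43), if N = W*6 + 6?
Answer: -1894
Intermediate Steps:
N = 42 (N = 6*6 + 6 = 36 + 6 = 42)
-88 + N*(-43) = -88 + 42*(-43) = -88 - 1806 = -1894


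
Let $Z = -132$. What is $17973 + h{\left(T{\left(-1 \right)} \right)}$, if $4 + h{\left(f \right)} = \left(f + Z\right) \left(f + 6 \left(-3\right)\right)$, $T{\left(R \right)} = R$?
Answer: $20496$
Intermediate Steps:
$h{\left(f \right)} = -4 + \left(-132 + f\right) \left(-18 + f\right)$ ($h{\left(f \right)} = -4 + \left(f - 132\right) \left(f + 6 \left(-3\right)\right) = -4 + \left(-132 + f\right) \left(f - 18\right) = -4 + \left(-132 + f\right) \left(-18 + f\right)$)
$17973 + h{\left(T{\left(-1 \right)} \right)} = 17973 + \left(2372 + \left(-1\right)^{2} - -150\right) = 17973 + \left(2372 + 1 + 150\right) = 17973 + 2523 = 20496$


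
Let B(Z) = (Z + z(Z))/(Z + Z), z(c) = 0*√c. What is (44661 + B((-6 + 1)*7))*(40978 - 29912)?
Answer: 494224159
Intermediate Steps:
z(c) = 0
B(Z) = ½ (B(Z) = (Z + 0)/(Z + Z) = Z/((2*Z)) = Z*(1/(2*Z)) = ½)
(44661 + B((-6 + 1)*7))*(40978 - 29912) = (44661 + ½)*(40978 - 29912) = (89323/2)*11066 = 494224159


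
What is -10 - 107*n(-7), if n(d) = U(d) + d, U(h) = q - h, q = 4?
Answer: -438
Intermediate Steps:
U(h) = 4 - h
n(d) = 4 (n(d) = (4 - d) + d = 4)
-10 - 107*n(-7) = -10 - 107*4 = -10 - 428 = -438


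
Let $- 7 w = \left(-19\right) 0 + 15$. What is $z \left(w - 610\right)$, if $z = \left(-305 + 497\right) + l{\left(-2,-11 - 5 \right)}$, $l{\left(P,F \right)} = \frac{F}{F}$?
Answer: $- \frac{827005}{7} \approx -1.1814 \cdot 10^{5}$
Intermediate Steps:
$l{\left(P,F \right)} = 1$
$w = - \frac{15}{7}$ ($w = - \frac{\left(-19\right) 0 + 15}{7} = - \frac{0 + 15}{7} = \left(- \frac{1}{7}\right) 15 = - \frac{15}{7} \approx -2.1429$)
$z = 193$ ($z = \left(-305 + 497\right) + 1 = 192 + 1 = 193$)
$z \left(w - 610\right) = 193 \left(- \frac{15}{7} - 610\right) = 193 \left(- \frac{4285}{7}\right) = - \frac{827005}{7}$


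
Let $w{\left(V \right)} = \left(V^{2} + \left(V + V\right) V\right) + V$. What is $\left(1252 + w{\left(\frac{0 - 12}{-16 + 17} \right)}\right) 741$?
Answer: $1238952$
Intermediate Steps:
$w{\left(V \right)} = V + 3 V^{2}$ ($w{\left(V \right)} = \left(V^{2} + 2 V V\right) + V = \left(V^{2} + 2 V^{2}\right) + V = 3 V^{2} + V = V + 3 V^{2}$)
$\left(1252 + w{\left(\frac{0 - 12}{-16 + 17} \right)}\right) 741 = \left(1252 + \frac{0 - 12}{-16 + 17} \left(1 + 3 \frac{0 - 12}{-16 + 17}\right)\right) 741 = \left(1252 + - \frac{12}{1} \left(1 + 3 \left(- \frac{12}{1}\right)\right)\right) 741 = \left(1252 + \left(-12\right) 1 \left(1 + 3 \left(\left(-12\right) 1\right)\right)\right) 741 = \left(1252 - 12 \left(1 + 3 \left(-12\right)\right)\right) 741 = \left(1252 - 12 \left(1 - 36\right)\right) 741 = \left(1252 - -420\right) 741 = \left(1252 + 420\right) 741 = 1672 \cdot 741 = 1238952$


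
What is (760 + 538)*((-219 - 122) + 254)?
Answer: -112926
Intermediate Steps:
(760 + 538)*((-219 - 122) + 254) = 1298*(-341 + 254) = 1298*(-87) = -112926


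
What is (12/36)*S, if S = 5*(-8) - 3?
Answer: -43/3 ≈ -14.333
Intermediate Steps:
S = -43 (S = -40 - 3 = -43)
(12/36)*S = (12/36)*(-43) = (12*(1/36))*(-43) = (⅓)*(-43) = -43/3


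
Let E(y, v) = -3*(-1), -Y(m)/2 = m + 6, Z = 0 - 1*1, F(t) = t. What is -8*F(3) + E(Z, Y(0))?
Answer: -21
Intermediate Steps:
Z = -1 (Z = 0 - 1 = -1)
Y(m) = -12 - 2*m (Y(m) = -2*(m + 6) = -2*(6 + m) = -12 - 2*m)
E(y, v) = 3
-8*F(3) + E(Z, Y(0)) = -8*3 + 3 = -24 + 3 = -21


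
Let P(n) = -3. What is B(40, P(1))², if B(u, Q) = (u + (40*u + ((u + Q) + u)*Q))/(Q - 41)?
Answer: 1985281/1936 ≈ 1025.5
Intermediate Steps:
B(u, Q) = (41*u + Q*(Q + 2*u))/(-41 + Q) (B(u, Q) = (u + (40*u + ((Q + u) + u)*Q))/(-41 + Q) = (u + (40*u + (Q + 2*u)*Q))/(-41 + Q) = (u + (40*u + Q*(Q + 2*u)))/(-41 + Q) = (41*u + Q*(Q + 2*u))/(-41 + Q))
B(40, P(1))² = (((-3)² + 41*40 + 2*(-3)*40)/(-41 - 3))² = ((9 + 1640 - 240)/(-44))² = (-1/44*1409)² = (-1409/44)² = 1985281/1936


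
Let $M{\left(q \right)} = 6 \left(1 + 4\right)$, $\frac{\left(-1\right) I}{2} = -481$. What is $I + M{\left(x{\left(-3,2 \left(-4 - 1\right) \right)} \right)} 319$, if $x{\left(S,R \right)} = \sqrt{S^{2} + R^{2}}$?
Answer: $10532$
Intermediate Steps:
$x{\left(S,R \right)} = \sqrt{R^{2} + S^{2}}$
$I = 962$ ($I = \left(-2\right) \left(-481\right) = 962$)
$M{\left(q \right)} = 30$ ($M{\left(q \right)} = 6 \cdot 5 = 30$)
$I + M{\left(x{\left(-3,2 \left(-4 - 1\right) \right)} \right)} 319 = 962 + 30 \cdot 319 = 962 + 9570 = 10532$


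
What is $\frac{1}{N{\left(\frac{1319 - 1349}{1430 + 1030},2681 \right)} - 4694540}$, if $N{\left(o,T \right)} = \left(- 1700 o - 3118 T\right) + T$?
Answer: $- \frac{41}{535099047} \approx -7.6621 \cdot 10^{-8}$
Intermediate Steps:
$N{\left(o,T \right)} = - 3117 T - 1700 o$ ($N{\left(o,T \right)} = \left(- 3118 T - 1700 o\right) + T = - 3117 T - 1700 o$)
$\frac{1}{N{\left(\frac{1319 - 1349}{1430 + 1030},2681 \right)} - 4694540} = \frac{1}{\left(\left(-3117\right) 2681 - 1700 \frac{1319 - 1349}{1430 + 1030}\right) - 4694540} = \frac{1}{\left(-8356677 - 1700 \left(- \frac{30}{2460}\right)\right) - 4694540} = \frac{1}{\left(-8356677 - 1700 \left(\left(-30\right) \frac{1}{2460}\right)\right) - 4694540} = \frac{1}{\left(-8356677 - - \frac{850}{41}\right) - 4694540} = \frac{1}{\left(-8356677 + \frac{850}{41}\right) - 4694540} = \frac{1}{- \frac{342622907}{41} - 4694540} = \frac{1}{- \frac{535099047}{41}} = - \frac{41}{535099047}$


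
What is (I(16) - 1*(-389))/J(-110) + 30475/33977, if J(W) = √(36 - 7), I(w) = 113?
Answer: 30475/33977 + 502*√29/29 ≈ 94.116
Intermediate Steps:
J(W) = √29
(I(16) - 1*(-389))/J(-110) + 30475/33977 = (113 - 1*(-389))/(√29) + 30475/33977 = (113 + 389)*(√29/29) + 30475*(1/33977) = 502*(√29/29) + 30475/33977 = 502*√29/29 + 30475/33977 = 30475/33977 + 502*√29/29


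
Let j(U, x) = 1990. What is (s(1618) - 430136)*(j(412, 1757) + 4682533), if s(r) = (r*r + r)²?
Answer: 32145196168424137444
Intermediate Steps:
s(r) = (r + r²)² (s(r) = (r² + r)² = (r + r²)²)
(s(1618) - 430136)*(j(412, 1757) + 4682533) = (1618²*(1 + 1618)² - 430136)*(1990 + 4682533) = (2617924*1619² - 430136)*4684523 = (2617924*2621161 - 430136)*4684523 = (6862000289764 - 430136)*4684523 = 6861999859628*4684523 = 32145196168424137444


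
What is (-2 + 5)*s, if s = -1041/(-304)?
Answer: 3123/304 ≈ 10.273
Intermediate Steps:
s = 1041/304 (s = -1041*(-1/304) = 1041/304 ≈ 3.4243)
(-2 + 5)*s = (-2 + 5)*(1041/304) = 3*(1041/304) = 3123/304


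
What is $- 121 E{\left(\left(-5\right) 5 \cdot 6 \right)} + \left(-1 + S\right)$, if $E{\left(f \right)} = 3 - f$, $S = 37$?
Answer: $-18477$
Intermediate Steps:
$- 121 E{\left(\left(-5\right) 5 \cdot 6 \right)} + \left(-1 + S\right) = - 121 \left(3 - \left(-5\right) 5 \cdot 6\right) + \left(-1 + 37\right) = - 121 \left(3 - \left(-25\right) 6\right) + 36 = - 121 \left(3 - -150\right) + 36 = - 121 \left(3 + 150\right) + 36 = \left(-121\right) 153 + 36 = -18513 + 36 = -18477$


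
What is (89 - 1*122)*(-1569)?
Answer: 51777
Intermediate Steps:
(89 - 1*122)*(-1569) = (89 - 122)*(-1569) = -33*(-1569) = 51777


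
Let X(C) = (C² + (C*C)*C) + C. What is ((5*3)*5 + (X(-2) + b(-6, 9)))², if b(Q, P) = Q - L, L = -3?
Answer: 4356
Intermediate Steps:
b(Q, P) = 3 + Q (b(Q, P) = Q - 1*(-3) = Q + 3 = 3 + Q)
X(C) = C + C² + C³ (X(C) = (C² + C²*C) + C = (C² + C³) + C = C + C² + C³)
((5*3)*5 + (X(-2) + b(-6, 9)))² = ((5*3)*5 + (-2*(1 - 2 + (-2)²) + (3 - 6)))² = (15*5 + (-2*(1 - 2 + 4) - 3))² = (75 + (-2*3 - 3))² = (75 + (-6 - 3))² = (75 - 9)² = 66² = 4356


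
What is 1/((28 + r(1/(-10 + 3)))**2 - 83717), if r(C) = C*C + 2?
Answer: -2401/198840676 ≈ -1.2075e-5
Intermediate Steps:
r(C) = 2 + C**2 (r(C) = C**2 + 2 = 2 + C**2)
1/((28 + r(1/(-10 + 3)))**2 - 83717) = 1/((28 + (2 + (1/(-10 + 3))**2))**2 - 83717) = 1/((28 + (2 + (1/(-7))**2))**2 - 83717) = 1/((28 + (2 + (-1/7)**2))**2 - 83717) = 1/((28 + (2 + 1/49))**2 - 83717) = 1/((28 + 99/49)**2 - 83717) = 1/((1471/49)**2 - 83717) = 1/(2163841/2401 - 83717) = 1/(-198840676/2401) = -2401/198840676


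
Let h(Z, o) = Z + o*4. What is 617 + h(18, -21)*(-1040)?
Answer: 69257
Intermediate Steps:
h(Z, o) = Z + 4*o
617 + h(18, -21)*(-1040) = 617 + (18 + 4*(-21))*(-1040) = 617 + (18 - 84)*(-1040) = 617 - 66*(-1040) = 617 + 68640 = 69257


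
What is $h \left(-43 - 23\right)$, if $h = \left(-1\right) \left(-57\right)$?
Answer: $-3762$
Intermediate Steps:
$h = 57$
$h \left(-43 - 23\right) = 57 \left(-43 - 23\right) = 57 \left(-66\right) = -3762$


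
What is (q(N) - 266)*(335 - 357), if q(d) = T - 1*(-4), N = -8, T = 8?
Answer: 5588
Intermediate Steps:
q(d) = 12 (q(d) = 8 - 1*(-4) = 8 + 4 = 12)
(q(N) - 266)*(335 - 357) = (12 - 266)*(335 - 357) = -254*(-22) = 5588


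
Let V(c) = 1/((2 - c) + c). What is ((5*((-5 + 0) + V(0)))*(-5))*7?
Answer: 1575/2 ≈ 787.50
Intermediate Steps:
V(c) = ½ (V(c) = 1/2 = ½)
((5*((-5 + 0) + V(0)))*(-5))*7 = ((5*((-5 + 0) + ½))*(-5))*7 = ((5*(-5 + ½))*(-5))*7 = ((5*(-9/2))*(-5))*7 = -45/2*(-5)*7 = (225/2)*7 = 1575/2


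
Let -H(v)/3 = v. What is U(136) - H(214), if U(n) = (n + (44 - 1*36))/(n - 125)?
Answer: 7206/11 ≈ 655.09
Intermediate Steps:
H(v) = -3*v
U(n) = (8 + n)/(-125 + n) (U(n) = (n + (44 - 36))/(-125 + n) = (n + 8)/(-125 + n) = (8 + n)/(-125 + n))
U(136) - H(214) = (8 + 136)/(-125 + 136) - (-3)*214 = 144/11 - 1*(-642) = (1/11)*144 + 642 = 144/11 + 642 = 7206/11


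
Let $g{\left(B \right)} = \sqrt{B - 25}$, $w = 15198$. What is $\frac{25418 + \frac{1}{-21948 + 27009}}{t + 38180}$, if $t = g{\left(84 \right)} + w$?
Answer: $\frac{6866572555622}{14419855985325} - \frac{128640499 \sqrt{59}}{14419855985325} \approx 0.47612$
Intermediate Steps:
$g{\left(B \right)} = \sqrt{-25 + B}$
$t = 15198 + \sqrt{59}$ ($t = \sqrt{-25 + 84} + 15198 = \sqrt{59} + 15198 = 15198 + \sqrt{59} \approx 15206.0$)
$\frac{25418 + \frac{1}{-21948 + 27009}}{t + 38180} = \frac{25418 + \frac{1}{-21948 + 27009}}{\left(15198 + \sqrt{59}\right) + 38180} = \frac{25418 + \frac{1}{5061}}{53378 + \sqrt{59}} = \frac{128640499}{5061 \left(53378 + \sqrt{59}\right)}$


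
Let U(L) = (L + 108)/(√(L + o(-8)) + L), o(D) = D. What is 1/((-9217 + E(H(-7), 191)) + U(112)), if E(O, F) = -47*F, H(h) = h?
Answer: -23379/425311219 + √26/9356846818 ≈ -5.4969e-5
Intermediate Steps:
U(L) = (108 + L)/(L + √(-8 + L)) (U(L) = (L + 108)/(√(L - 8) + L) = (108 + L)/(√(-8 + L) + L) = (108 + L)/(L + √(-8 + L)))
1/((-9217 + E(H(-7), 191)) + U(112)) = 1/((-9217 - 47*191) + (108 + 112)/(112 + √(-8 + 112))) = 1/((-9217 - 8977) + 220/(112 + √104)) = 1/(-18194 + 220/(112 + 2*√26))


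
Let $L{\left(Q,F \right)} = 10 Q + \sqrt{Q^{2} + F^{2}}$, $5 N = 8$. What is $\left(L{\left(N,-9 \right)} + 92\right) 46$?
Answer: $4968 + \frac{46 \sqrt{2089}}{5} \approx 5388.5$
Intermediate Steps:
$N = \frac{8}{5}$ ($N = \frac{1}{5} \cdot 8 = \frac{8}{5} \approx 1.6$)
$L{\left(Q,F \right)} = \sqrt{F^{2} + Q^{2}} + 10 Q$ ($L{\left(Q,F \right)} = 10 Q + \sqrt{F^{2} + Q^{2}} = \sqrt{F^{2} + Q^{2}} + 10 Q$)
$\left(L{\left(N,-9 \right)} + 92\right) 46 = \left(\left(\sqrt{\left(-9\right)^{2} + \left(\frac{8}{5}\right)^{2}} + 10 \cdot \frac{8}{5}\right) + 92\right) 46 = \left(\left(\sqrt{81 + \frac{64}{25}} + 16\right) + 92\right) 46 = \left(\left(\sqrt{\frac{2089}{25}} + 16\right) + 92\right) 46 = \left(\left(\frac{\sqrt{2089}}{5} + 16\right) + 92\right) 46 = \left(\left(16 + \frac{\sqrt{2089}}{5}\right) + 92\right) 46 = \left(108 + \frac{\sqrt{2089}}{5}\right) 46 = 4968 + \frac{46 \sqrt{2089}}{5}$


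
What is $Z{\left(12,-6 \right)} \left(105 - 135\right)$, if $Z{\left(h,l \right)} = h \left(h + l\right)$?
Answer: $-2160$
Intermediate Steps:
$Z{\left(12,-6 \right)} \left(105 - 135\right) = 12 \left(12 - 6\right) \left(105 - 135\right) = 12 \cdot 6 \left(-30\right) = 72 \left(-30\right) = -2160$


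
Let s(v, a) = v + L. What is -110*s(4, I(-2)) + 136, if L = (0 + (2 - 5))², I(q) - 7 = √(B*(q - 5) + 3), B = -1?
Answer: -1294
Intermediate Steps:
I(q) = 7 + √(8 - q) (I(q) = 7 + √(-(q - 5) + 3) = 7 + √(-(-5 + q) + 3) = 7 + √((5 - q) + 3) = 7 + √(8 - q))
L = 9 (L = (0 - 3)² = (-3)² = 9)
s(v, a) = 9 + v (s(v, a) = v + 9 = 9 + v)
-110*s(4, I(-2)) + 136 = -110*(9 + 4) + 136 = -110*13 + 136 = -1430 + 136 = -1294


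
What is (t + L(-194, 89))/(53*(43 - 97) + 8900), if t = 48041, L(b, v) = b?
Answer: 47847/6038 ≈ 7.9243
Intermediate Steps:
(t + L(-194, 89))/(53*(43 - 97) + 8900) = (48041 - 194)/(53*(43 - 97) + 8900) = 47847/(53*(-54) + 8900) = 47847/(-2862 + 8900) = 47847/6038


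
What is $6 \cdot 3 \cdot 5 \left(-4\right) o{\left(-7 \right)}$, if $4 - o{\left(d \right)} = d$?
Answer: $-3960$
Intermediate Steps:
$o{\left(d \right)} = 4 - d$
$6 \cdot 3 \cdot 5 \left(-4\right) o{\left(-7 \right)} = 6 \cdot 3 \cdot 5 \left(-4\right) \left(4 - -7\right) = 18 \cdot 5 \left(-4\right) \left(4 + 7\right) = 90 \left(-4\right) 11 = \left(-360\right) 11 = -3960$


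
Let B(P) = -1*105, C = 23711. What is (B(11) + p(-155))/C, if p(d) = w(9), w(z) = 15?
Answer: -90/23711 ≈ -0.0037957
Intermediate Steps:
p(d) = 15
B(P) = -105
(B(11) + p(-155))/C = (-105 + 15)/23711 = -90*1/23711 = -90/23711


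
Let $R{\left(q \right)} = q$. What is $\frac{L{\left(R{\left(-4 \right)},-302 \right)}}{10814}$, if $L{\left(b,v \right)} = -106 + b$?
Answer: $- \frac{55}{5407} \approx -0.010172$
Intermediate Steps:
$\frac{L{\left(R{\left(-4 \right)},-302 \right)}}{10814} = \frac{-106 - 4}{10814} = \left(-110\right) \frac{1}{10814} = - \frac{55}{5407}$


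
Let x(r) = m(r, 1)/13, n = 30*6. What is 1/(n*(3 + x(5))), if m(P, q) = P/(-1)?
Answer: 13/6120 ≈ 0.0021242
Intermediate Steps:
m(P, q) = -P (m(P, q) = P*(-1) = -P)
n = 180
x(r) = -r/13
1/(n*(3 + x(5))) = 1/(180*(3 - 1/13*5)) = 1/(180*(3 - 5/13)) = 1/(180*(34/13)) = 1/(6120/13) = 13/6120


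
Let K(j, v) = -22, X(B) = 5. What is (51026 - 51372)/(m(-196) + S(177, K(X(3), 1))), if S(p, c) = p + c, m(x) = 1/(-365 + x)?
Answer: -97053/43477 ≈ -2.2323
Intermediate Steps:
S(p, c) = c + p
(51026 - 51372)/(m(-196) + S(177, K(X(3), 1))) = (51026 - 51372)/(1/(-365 - 196) + (-22 + 177)) = -346/(1/(-561) + 155) = -346/(-1/561 + 155) = -346/86954/561 = -346*561/86954 = -97053/43477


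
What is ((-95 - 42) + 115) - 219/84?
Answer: -689/28 ≈ -24.607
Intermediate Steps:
((-95 - 42) + 115) - 219/84 = (-137 + 115) - 219*1/84 = -22 - 73/28 = -689/28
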